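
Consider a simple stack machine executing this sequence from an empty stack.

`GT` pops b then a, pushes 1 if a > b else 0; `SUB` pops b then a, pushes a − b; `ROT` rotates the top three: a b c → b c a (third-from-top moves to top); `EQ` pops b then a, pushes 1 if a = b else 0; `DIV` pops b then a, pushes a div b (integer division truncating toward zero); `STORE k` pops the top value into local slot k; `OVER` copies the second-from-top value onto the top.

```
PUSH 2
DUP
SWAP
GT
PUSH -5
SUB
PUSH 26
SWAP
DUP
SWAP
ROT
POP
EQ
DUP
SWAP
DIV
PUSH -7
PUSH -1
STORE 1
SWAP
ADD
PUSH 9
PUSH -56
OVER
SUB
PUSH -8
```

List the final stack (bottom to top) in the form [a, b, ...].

[-6, 9, -65, -8]

PUSH 2   -> [2]
DUP      -> [2, 2]
SWAP     -> [2, 2]
GT       -> [0]
PUSH -5  -> [0, -5]
SUB      -> [5]
PUSH 26  -> [5, 26]
SWAP     -> [26, 5]
DUP      -> [26, 5, 5]
SWAP     -> [26, 5, 5]
ROT      -> [5, 5, 26]
POP      -> [5, 5]
EQ       -> [1]
DUP      -> [1, 1]
SWAP     -> [1, 1]
DIV      -> [1]
PUSH -7  -> [1, -7]
PUSH -1  -> [1, -7, -1]
STORE 1  -> [1, -7]
SWAP     -> [-7, 1]
ADD      -> [-6]
PUSH 9   -> [-6, 9]
PUSH -56 -> [-6, 9, -56]
OVER     -> [-6, 9, -56, 9]
SUB      -> [-6, 9, -65]
PUSH -8  -> [-6, 9, -65, -8]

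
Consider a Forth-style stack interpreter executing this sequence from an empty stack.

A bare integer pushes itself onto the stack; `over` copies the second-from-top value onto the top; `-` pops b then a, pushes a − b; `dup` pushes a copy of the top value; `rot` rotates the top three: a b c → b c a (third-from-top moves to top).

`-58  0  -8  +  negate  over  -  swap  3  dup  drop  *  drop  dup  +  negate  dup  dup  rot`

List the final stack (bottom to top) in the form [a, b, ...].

[-132, -132, -132]

-58    : [-58]
0      : [-58, 0]
-8     : [-58, 0, -8]
+      : [-58, -8]
negate : [-58, 8]
over   : [-58, 8, -58]
-      : [-58, 66]
swap   : [66, -58]
3      : [66, -58, 3]
dup    : [66, -58, 3, 3]
drop   : [66, -58, 3]
*      : [66, -174]
drop   : [66]
dup    : [66, 66]
+      : [132]
negate : [-132]
dup    : [-132, -132]
dup    : [-132, -132, -132]
rot    : [-132, -132, -132]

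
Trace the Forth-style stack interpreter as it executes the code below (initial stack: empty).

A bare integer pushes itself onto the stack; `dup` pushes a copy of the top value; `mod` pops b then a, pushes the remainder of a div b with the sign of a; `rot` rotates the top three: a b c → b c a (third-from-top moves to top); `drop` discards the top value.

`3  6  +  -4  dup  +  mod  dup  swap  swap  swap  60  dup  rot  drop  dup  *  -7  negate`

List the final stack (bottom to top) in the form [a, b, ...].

3      : [3]
6      : [3, 6]
+      : [9]
-4     : [9, -4]
dup    : [9, -4, -4]
+      : [9, -8]
mod    : [1]
dup    : [1, 1]
swap   : [1, 1]
swap   : [1, 1]
swap   : [1, 1]
60     : [1, 1, 60]
dup    : [1, 1, 60, 60]
rot    : [1, 60, 60, 1]
drop   : [1, 60, 60]
dup    : [1, 60, 60, 60]
*      : [1, 60, 3600]
-7     : [1, 60, 3600, -7]
negate : [1, 60, 3600, 7]

[1, 60, 3600, 7]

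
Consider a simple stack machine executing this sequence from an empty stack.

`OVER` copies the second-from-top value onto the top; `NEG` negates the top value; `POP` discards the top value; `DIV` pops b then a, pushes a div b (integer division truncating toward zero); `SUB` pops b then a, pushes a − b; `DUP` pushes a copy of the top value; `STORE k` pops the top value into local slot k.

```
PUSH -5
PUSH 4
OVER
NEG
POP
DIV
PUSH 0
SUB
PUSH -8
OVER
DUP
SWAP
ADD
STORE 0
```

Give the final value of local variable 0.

-2

PUSH -5 -> [-5]
PUSH 4  -> [-5, 4]
OVER    -> [-5, 4, -5]
NEG     -> [-5, 4, 5]
POP     -> [-5, 4]
DIV     -> [-1]
PUSH 0  -> [-1, 0]
SUB     -> [-1]
PUSH -8 -> [-1, -8]
OVER    -> [-1, -8, -1]
DUP     -> [-1, -8, -1, -1]
SWAP    -> [-1, -8, -1, -1]
ADD     -> [-1, -8, -2]
STORE 0 -> [-1, -8]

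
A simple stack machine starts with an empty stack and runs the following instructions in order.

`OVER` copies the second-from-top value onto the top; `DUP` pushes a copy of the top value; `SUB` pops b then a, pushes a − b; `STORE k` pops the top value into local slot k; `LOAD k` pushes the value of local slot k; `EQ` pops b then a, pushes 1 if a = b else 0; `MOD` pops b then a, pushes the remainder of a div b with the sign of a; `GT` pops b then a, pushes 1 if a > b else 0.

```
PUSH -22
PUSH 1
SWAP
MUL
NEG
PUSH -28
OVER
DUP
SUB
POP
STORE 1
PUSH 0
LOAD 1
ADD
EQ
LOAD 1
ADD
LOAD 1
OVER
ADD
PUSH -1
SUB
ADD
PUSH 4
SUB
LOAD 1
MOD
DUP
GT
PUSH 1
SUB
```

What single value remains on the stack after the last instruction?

PUSH -22 : -22
PUSH 1   : -22 1
SWAP     : 1 -22
MUL      : -22
NEG      : 22
PUSH -28 : 22 -28
OVER     : 22 -28 22
DUP      : 22 -28 22 22
SUB      : 22 -28 0
POP      : 22 -28
STORE 1  : 22
PUSH 0   : 22 0
LOAD 1   : 22 0 -28
ADD      : 22 -28
EQ       : 0
LOAD 1   : 0 -28
ADD      : -28
LOAD 1   : -28 -28
OVER     : -28 -28 -28
ADD      : -28 -56
PUSH -1  : -28 -56 -1
SUB      : -28 -55
ADD      : -83
PUSH 4   : -83 4
SUB      : -87
LOAD 1   : -87 -28
MOD      : -3
DUP      : -3 -3
GT       : 0
PUSH 1   : 0 1
SUB      : -1

-1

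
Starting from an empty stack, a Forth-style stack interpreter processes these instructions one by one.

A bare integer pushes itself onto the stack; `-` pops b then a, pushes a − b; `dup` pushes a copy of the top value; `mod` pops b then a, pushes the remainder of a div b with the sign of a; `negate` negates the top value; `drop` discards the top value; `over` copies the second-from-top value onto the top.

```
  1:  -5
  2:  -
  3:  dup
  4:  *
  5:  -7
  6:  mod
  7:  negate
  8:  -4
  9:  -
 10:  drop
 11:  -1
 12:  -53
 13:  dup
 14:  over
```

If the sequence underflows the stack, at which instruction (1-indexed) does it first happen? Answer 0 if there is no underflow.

2

-5 → -5
-  — needs 2 operands, stack has 1 → underflow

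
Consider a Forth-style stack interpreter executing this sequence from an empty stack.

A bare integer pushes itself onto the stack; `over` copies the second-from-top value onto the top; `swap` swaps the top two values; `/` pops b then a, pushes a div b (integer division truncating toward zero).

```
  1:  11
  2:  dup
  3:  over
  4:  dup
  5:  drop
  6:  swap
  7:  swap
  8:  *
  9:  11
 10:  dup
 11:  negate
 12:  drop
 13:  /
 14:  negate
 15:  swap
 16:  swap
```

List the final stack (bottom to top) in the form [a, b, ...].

[11, -11]

11      [11]
dup     [11, 11]
over    [11, 11, 11]
dup     [11, 11, 11, 11]
drop    [11, 11, 11]
swap    [11, 11, 11]
swap    [11, 11, 11]
*       [11, 121]
11      [11, 121, 11]
dup     [11, 121, 11, 11]
negate  [11, 121, 11, -11]
drop    [11, 121, 11]
/       [11, 11]
negate  [11, -11]
swap    [-11, 11]
swap    [11, -11]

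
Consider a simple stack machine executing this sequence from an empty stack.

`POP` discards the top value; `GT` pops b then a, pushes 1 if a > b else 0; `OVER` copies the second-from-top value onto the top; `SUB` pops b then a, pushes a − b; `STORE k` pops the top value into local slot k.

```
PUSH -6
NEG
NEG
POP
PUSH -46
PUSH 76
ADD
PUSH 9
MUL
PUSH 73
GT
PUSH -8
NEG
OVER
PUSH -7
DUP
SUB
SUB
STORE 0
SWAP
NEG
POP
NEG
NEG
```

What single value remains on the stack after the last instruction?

8

PUSH -6  → -6
NEG      → 6
NEG      → -6
POP      → (empty)
PUSH -46 → -46
PUSH 76  → -46 76
ADD      → 30
PUSH 9   → 30 9
MUL      → 270
PUSH 73  → 270 73
GT       → 1
PUSH -8  → 1 -8
NEG      → 1 8
OVER     → 1 8 1
PUSH -7  → 1 8 1 -7
DUP      → 1 8 1 -7 -7
SUB      → 1 8 1 0
SUB      → 1 8 1
STORE 0  → 1 8
SWAP     → 8 1
NEG      → 8 -1
POP      → 8
NEG      → -8
NEG      → 8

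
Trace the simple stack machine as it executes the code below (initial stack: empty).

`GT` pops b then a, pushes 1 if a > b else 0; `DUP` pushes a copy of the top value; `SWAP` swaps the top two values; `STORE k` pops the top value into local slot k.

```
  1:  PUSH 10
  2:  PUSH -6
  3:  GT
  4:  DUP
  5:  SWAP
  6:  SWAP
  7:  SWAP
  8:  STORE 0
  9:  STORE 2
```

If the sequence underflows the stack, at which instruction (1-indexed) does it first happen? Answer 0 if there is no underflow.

PUSH 10 → 10
PUSH -6 → 10 -6
GT      → 1
DUP     → 1 1
SWAP    → 1 1
SWAP    → 1 1
SWAP    → 1 1
STORE 0 → 1
STORE 2 → (empty)

0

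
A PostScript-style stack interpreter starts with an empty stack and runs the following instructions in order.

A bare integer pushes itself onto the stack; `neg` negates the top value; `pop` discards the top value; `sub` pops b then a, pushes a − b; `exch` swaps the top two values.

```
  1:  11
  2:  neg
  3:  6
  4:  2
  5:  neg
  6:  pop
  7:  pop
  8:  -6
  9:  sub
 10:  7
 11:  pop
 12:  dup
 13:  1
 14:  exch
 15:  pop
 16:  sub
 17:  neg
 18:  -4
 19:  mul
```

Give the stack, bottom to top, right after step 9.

11  -> 11
neg -> -11
6   -> -11 6
2   -> -11 6 2
neg -> -11 6 -2
pop -> -11 6
pop -> -11
-6  -> -11 -6
sub -> -5

[-5]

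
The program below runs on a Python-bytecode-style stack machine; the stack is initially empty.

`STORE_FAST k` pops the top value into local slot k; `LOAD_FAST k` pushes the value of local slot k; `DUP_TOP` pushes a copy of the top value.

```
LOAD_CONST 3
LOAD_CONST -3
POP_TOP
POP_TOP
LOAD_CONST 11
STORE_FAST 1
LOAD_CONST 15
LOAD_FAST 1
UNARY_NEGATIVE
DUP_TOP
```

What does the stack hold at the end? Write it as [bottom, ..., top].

LOAD_CONST 3   -> [3]
LOAD_CONST -3  -> [3, -3]
POP_TOP        -> [3]
POP_TOP        -> []
LOAD_CONST 11  -> [11]
STORE_FAST 1   -> []
LOAD_CONST 15  -> [15]
LOAD_FAST 1    -> [15, 11]
UNARY_NEGATIVE -> [15, -11]
DUP_TOP        -> [15, -11, -11]

[15, -11, -11]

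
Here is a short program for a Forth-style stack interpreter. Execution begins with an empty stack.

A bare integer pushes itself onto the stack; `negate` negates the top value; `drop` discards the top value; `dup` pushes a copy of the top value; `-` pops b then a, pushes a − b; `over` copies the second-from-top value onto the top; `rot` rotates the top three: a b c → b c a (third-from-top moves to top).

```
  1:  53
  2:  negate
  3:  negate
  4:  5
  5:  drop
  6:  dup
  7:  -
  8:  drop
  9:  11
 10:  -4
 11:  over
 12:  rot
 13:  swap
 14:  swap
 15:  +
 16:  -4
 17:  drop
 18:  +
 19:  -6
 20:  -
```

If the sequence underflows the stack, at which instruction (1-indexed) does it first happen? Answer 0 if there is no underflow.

53     : [53]
negate : [-53]
negate : [53]
5      : [53, 5]
drop   : [53]
dup    : [53, 53]
-      : [0]
drop   : []
11     : [11]
-4     : [11, -4]
over   : [11, -4, 11]
rot    : [-4, 11, 11]
swap   : [-4, 11, 11]
swap   : [-4, 11, 11]
+      : [-4, 22]
-4     : [-4, 22, -4]
drop   : [-4, 22]
+      : [18]
-6     : [18, -6]
-      : [24]

0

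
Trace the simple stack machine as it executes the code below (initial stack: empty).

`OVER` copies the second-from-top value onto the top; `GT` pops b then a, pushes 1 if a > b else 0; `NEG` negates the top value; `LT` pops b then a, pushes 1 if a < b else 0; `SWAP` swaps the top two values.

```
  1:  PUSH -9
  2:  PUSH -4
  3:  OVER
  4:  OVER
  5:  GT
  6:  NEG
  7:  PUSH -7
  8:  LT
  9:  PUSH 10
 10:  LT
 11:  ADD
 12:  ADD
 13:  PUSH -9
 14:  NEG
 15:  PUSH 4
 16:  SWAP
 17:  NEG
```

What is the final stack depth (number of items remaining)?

PUSH -9 : -9
PUSH -4 : -9 -4
OVER    : -9 -4 -9
OVER    : -9 -4 -9 -4
GT      : -9 -4 0
NEG     : -9 -4 0
PUSH -7 : -9 -4 0 -7
LT      : -9 -4 0
PUSH 10 : -9 -4 0 10
LT      : -9 -4 1
ADD     : -9 -3
ADD     : -12
PUSH -9 : -12 -9
NEG     : -12 9
PUSH 4  : -12 9 4
SWAP    : -12 4 9
NEG     : -12 4 -9

3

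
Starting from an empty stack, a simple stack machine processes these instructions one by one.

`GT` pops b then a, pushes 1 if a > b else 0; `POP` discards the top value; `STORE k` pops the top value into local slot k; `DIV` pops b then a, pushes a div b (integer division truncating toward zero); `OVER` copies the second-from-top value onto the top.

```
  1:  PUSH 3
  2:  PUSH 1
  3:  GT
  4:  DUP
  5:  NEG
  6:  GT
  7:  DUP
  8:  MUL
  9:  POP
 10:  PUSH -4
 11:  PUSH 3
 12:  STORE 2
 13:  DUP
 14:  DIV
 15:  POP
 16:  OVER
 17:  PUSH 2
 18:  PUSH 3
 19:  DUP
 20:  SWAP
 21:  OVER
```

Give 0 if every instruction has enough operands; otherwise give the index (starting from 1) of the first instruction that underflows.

16

PUSH 3  → [3]
PUSH 1  → [3, 1]
GT      → [1]
DUP     → [1, 1]
NEG     → [1, -1]
GT      → [1]
DUP     → [1, 1]
MUL     → [1]
POP     → []
PUSH -4 → [-4]
PUSH 3  → [-4, 3]
STORE 2 → [-4]
DUP     → [-4, -4]
DIV     → [1]
POP     → []
OVER  — needs 2 operands, stack has 0 → underflow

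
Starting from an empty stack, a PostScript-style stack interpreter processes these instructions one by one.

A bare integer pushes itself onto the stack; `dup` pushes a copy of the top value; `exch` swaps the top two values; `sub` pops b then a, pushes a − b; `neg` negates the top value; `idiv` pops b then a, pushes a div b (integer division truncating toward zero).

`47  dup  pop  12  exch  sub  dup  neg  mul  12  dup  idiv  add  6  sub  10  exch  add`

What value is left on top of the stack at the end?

47   : 47
dup  : 47 47
pop  : 47
12   : 47 12
exch : 12 47
sub  : -35
dup  : -35 -35
neg  : -35 35
mul  : -1225
12   : -1225 12
dup  : -1225 12 12
idiv : -1225 1
add  : -1224
6    : -1224 6
sub  : -1230
10   : -1230 10
exch : 10 -1230
add  : -1220

-1220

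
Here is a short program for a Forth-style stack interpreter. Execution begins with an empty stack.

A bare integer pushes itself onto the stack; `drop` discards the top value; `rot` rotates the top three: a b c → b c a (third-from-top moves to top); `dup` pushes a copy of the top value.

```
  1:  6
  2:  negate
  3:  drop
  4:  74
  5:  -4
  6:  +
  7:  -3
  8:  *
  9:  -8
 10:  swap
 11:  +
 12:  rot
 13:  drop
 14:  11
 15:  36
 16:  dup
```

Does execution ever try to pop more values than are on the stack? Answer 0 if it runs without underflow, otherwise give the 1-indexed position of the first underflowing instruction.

12

6      : 6
negate : -6
drop   : (empty)
74     : 74
-4     : 74 -4
+      : 70
-3     : 70 -3
*      : -210
-8     : -210 -8
swap   : -8 -210
+      : -218
rot  — needs 3 operands, stack has 1 → underflow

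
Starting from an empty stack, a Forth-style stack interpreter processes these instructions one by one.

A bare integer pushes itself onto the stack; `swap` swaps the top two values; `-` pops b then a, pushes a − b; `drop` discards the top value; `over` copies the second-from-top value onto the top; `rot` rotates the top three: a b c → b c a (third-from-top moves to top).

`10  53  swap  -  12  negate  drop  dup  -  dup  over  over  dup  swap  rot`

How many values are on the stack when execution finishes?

10      10
53      10 53
swap    53 10
-       43
12      43 12
negate  43 -12
drop    43
dup     43 43
-       0
dup     0 0
over    0 0 0
over    0 0 0 0
dup     0 0 0 0 0
swap    0 0 0 0 0
rot     0 0 0 0 0

5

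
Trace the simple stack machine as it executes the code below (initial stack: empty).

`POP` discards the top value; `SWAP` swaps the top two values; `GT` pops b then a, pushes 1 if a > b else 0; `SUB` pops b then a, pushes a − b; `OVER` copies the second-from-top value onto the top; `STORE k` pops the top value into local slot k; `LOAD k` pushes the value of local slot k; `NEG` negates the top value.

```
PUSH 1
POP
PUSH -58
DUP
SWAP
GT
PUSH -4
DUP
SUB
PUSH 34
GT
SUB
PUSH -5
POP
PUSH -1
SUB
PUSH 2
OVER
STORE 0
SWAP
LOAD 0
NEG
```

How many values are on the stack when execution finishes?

3

PUSH 1   -> [1]
POP      -> []
PUSH -58 -> [-58]
DUP      -> [-58, -58]
SWAP     -> [-58, -58]
GT       -> [0]
PUSH -4  -> [0, -4]
DUP      -> [0, -4, -4]
SUB      -> [0, 0]
PUSH 34  -> [0, 0, 34]
GT       -> [0, 0]
SUB      -> [0]
PUSH -5  -> [0, -5]
POP      -> [0]
PUSH -1  -> [0, -1]
SUB      -> [1]
PUSH 2   -> [1, 2]
OVER     -> [1, 2, 1]
STORE 0  -> [1, 2]
SWAP     -> [2, 1]
LOAD 0   -> [2, 1, 1]
NEG      -> [2, 1, -1]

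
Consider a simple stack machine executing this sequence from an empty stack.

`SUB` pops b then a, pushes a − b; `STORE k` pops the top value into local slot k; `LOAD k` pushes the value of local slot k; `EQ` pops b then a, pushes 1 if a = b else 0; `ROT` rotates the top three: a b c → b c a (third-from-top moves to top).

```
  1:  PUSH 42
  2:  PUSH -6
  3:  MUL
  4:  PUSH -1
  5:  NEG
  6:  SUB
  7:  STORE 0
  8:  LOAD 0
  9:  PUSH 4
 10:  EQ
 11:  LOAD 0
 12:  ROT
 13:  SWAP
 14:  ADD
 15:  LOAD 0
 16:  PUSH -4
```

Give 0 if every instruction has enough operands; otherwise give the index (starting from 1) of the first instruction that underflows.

12

PUSH 42  42
PUSH -6  42 -6
MUL      -252
PUSH -1  -252 -1
NEG      -252 1
SUB      -253
STORE 0  (empty)
LOAD 0   -253
PUSH 4   -253 4
EQ       0
LOAD 0   0 -253
ROT  — needs 3 operands, stack has 2 → underflow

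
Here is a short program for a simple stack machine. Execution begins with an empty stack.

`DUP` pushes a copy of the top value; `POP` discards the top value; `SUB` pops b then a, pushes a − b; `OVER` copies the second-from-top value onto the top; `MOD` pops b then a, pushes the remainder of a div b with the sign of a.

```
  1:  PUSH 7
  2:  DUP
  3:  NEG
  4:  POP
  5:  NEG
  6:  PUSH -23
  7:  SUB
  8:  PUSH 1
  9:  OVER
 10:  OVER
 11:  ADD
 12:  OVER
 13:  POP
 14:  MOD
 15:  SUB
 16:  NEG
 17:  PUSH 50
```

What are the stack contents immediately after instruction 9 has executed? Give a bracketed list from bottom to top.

PUSH 7   → [7]
DUP      → [7, 7]
NEG      → [7, -7]
POP      → [7]
NEG      → [-7]
PUSH -23 → [-7, -23]
SUB      → [16]
PUSH 1   → [16, 1]
OVER     → [16, 1, 16]

[16, 1, 16]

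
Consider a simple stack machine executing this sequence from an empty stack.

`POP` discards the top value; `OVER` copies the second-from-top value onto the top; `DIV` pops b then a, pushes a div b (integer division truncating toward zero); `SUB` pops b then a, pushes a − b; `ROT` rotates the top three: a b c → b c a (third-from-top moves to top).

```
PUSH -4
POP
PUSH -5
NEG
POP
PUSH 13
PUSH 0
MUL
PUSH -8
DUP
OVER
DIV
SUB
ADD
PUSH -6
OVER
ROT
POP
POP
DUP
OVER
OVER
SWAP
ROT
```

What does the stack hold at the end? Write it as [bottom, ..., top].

PUSH -4 → -4
POP     → (empty)
PUSH -5 → -5
NEG     → 5
POP     → (empty)
PUSH 13 → 13
PUSH 0  → 13 0
MUL     → 0
PUSH -8 → 0 -8
DUP     → 0 -8 -8
OVER    → 0 -8 -8 -8
DIV     → 0 -8 1
SUB     → 0 -9
ADD     → -9
PUSH -6 → -9 -6
OVER    → -9 -6 -9
ROT     → -6 -9 -9
POP     → -6 -9
POP     → -6
DUP     → -6 -6
OVER    → -6 -6 -6
OVER    → -6 -6 -6 -6
SWAP    → -6 -6 -6 -6
ROT     → -6 -6 -6 -6

[-6, -6, -6, -6]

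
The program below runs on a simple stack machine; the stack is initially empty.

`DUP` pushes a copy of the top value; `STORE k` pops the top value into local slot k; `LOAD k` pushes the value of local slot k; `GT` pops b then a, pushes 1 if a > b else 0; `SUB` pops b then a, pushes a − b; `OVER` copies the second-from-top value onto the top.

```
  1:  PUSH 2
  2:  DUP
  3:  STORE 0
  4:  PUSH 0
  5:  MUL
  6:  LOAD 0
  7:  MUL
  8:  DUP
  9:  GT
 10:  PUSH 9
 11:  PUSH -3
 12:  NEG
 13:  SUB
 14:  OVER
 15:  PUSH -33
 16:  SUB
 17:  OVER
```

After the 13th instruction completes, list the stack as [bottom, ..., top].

[0, 6]

PUSH 2  : [2]
DUP     : [2, 2]
STORE 0 : [2]
PUSH 0  : [2, 0]
MUL     : [0]
LOAD 0  : [0, 2]
MUL     : [0]
DUP     : [0, 0]
GT      : [0]
PUSH 9  : [0, 9]
PUSH -3 : [0, 9, -3]
NEG     : [0, 9, 3]
SUB     : [0, 6]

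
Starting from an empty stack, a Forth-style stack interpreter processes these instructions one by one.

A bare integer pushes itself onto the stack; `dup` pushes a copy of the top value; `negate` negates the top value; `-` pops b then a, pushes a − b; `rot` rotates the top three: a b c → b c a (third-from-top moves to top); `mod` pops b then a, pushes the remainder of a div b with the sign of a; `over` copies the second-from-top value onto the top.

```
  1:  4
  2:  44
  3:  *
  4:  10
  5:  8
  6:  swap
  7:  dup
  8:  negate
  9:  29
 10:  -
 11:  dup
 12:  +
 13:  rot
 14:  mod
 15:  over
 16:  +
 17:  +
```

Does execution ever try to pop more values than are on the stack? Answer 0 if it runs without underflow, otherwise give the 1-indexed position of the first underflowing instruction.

0

4      → [4]
44     → [4, 44]
*      → [176]
10     → [176, 10]
8      → [176, 10, 8]
swap   → [176, 8, 10]
dup    → [176, 8, 10, 10]
negate → [176, 8, 10, -10]
29     → [176, 8, 10, -10, 29]
-      → [176, 8, 10, -39]
dup    → [176, 8, 10, -39, -39]
+      → [176, 8, 10, -78]
rot    → [176, 10, -78, 8]
mod    → [176, 10, -6]
over   → [176, 10, -6, 10]
+      → [176, 10, 4]
+      → [176, 14]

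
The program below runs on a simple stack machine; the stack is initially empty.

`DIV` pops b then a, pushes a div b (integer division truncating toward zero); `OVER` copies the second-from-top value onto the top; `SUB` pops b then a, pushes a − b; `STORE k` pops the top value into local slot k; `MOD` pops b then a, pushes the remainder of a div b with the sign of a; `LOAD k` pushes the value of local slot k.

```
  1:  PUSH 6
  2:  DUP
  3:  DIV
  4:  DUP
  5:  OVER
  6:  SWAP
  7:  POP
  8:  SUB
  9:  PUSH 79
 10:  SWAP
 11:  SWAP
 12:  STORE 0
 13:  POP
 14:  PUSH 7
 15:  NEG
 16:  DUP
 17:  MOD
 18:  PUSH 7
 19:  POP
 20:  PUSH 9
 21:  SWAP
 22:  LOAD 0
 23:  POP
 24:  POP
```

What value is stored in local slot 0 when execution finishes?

79

PUSH 6  -> 6
DUP     -> 6 6
DIV     -> 1
DUP     -> 1 1
OVER    -> 1 1 1
SWAP    -> 1 1 1
POP     -> 1 1
SUB     -> 0
PUSH 79 -> 0 79
SWAP    -> 79 0
SWAP    -> 0 79
STORE 0 -> 0
POP     -> (empty)
PUSH 7  -> 7
NEG     -> -7
DUP     -> -7 -7
MOD     -> 0
PUSH 7  -> 0 7
POP     -> 0
PUSH 9  -> 0 9
SWAP    -> 9 0
LOAD 0  -> 9 0 79
POP     -> 9 0
POP     -> 9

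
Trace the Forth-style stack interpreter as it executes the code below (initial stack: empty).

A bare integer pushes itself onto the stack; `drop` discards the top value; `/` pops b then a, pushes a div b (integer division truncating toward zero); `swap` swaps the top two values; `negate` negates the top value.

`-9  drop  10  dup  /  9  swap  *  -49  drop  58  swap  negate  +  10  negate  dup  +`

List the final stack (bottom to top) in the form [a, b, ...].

-9     -> [-9]
drop   -> []
10     -> [10]
dup    -> [10, 10]
/      -> [1]
9      -> [1, 9]
swap   -> [9, 1]
*      -> [9]
-49    -> [9, -49]
drop   -> [9]
58     -> [9, 58]
swap   -> [58, 9]
negate -> [58, -9]
+      -> [49]
10     -> [49, 10]
negate -> [49, -10]
dup    -> [49, -10, -10]
+      -> [49, -20]

[49, -20]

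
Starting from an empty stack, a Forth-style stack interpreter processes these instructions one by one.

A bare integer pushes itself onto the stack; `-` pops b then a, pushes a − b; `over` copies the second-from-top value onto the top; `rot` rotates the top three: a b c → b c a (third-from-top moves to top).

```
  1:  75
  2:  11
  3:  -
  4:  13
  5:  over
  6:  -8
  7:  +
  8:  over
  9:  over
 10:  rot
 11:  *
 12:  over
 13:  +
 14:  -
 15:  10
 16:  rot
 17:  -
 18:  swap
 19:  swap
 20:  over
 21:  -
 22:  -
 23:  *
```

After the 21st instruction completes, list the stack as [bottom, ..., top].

[64, -3136, 3133]

75   : 75
11   : 75 11
-    : 64
13   : 64 13
over : 64 13 64
-8   : 64 13 64 -8
+    : 64 13 56
over : 64 13 56 13
over : 64 13 56 13 56
rot  : 64 13 13 56 56
*    : 64 13 13 3136
over : 64 13 13 3136 13
+    : 64 13 13 3149
-    : 64 13 -3136
10   : 64 13 -3136 10
rot  : 64 -3136 10 13
-    : 64 -3136 -3
swap : 64 -3 -3136
swap : 64 -3136 -3
over : 64 -3136 -3 -3136
-    : 64 -3136 3133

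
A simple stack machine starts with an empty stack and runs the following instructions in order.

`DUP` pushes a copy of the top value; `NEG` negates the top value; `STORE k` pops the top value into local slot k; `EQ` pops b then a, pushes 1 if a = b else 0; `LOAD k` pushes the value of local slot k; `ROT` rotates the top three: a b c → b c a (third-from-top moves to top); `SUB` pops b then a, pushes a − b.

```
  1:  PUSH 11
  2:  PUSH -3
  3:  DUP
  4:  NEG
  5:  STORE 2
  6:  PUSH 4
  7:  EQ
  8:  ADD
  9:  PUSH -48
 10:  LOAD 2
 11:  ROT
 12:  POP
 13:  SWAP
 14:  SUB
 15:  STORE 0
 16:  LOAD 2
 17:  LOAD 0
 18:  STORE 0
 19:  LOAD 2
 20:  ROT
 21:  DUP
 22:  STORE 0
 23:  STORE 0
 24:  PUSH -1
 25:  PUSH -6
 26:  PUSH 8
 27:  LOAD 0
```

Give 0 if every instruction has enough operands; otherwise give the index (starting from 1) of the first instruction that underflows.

20

PUSH 11   11
PUSH -3   11 -3
DUP       11 -3 -3
NEG       11 -3 3
STORE 2   11 -3
PUSH 4    11 -3 4
EQ        11 0
ADD       11
PUSH -48  11 -48
LOAD 2    11 -48 3
ROT       -48 3 11
POP       -48 3
SWAP      3 -48
SUB       51
STORE 0   (empty)
LOAD 2    3
LOAD 0    3 51
STORE 0   3
LOAD 2    3 3
ROT  — needs 3 operands, stack has 2 → underflow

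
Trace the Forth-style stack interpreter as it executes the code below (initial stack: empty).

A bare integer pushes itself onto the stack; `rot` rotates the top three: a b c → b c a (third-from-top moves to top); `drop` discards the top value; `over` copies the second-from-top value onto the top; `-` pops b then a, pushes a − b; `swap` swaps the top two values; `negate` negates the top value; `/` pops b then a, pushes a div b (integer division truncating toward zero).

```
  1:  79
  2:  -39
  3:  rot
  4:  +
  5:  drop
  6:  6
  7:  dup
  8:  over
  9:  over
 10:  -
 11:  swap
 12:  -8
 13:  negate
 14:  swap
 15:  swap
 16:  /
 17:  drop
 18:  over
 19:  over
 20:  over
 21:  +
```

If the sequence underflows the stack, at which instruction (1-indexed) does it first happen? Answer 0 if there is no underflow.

79  : [79]
-39 : [79, -39]
rot  — needs 3 operands, stack has 2 → underflow

3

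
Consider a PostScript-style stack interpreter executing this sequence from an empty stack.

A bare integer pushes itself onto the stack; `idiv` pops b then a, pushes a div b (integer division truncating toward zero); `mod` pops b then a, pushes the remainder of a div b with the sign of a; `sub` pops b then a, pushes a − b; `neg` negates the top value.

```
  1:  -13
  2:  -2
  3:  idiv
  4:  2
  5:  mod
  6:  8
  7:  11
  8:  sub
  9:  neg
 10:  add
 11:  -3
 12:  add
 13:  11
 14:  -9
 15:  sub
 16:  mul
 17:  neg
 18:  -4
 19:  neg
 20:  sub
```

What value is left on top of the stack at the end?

-13   [-13]
-2    [-13, -2]
idiv  [6]
2     [6, 2]
mod   [0]
8     [0, 8]
11    [0, 8, 11]
sub   [0, -3]
neg   [0, 3]
add   [3]
-3    [3, -3]
add   [0]
11    [0, 11]
-9    [0, 11, -9]
sub   [0, 20]
mul   [0]
neg   [0]
-4    [0, -4]
neg   [0, 4]
sub   [-4]

-4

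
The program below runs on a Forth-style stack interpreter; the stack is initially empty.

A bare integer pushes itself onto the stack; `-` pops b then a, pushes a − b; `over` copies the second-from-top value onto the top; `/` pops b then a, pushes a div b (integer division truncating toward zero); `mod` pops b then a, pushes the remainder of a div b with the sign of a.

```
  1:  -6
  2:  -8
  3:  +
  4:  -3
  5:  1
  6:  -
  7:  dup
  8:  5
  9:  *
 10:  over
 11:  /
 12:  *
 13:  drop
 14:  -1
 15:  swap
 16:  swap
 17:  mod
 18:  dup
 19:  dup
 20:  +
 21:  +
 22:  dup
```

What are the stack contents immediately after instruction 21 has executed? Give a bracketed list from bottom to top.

-6   → -6
-8   → -6 -8
+    → -14
-3   → -14 -3
1    → -14 -3 1
-    → -14 -4
dup  → -14 -4 -4
5    → -14 -4 -4 5
*    → -14 -4 -20
over → -14 -4 -20 -4
/    → -14 -4 5
*    → -14 -20
drop → -14
-1   → -14 -1
swap → -1 -14
swap → -14 -1
mod  → 0
dup  → 0 0
dup  → 0 0 0
+    → 0 0
+    → 0

[0]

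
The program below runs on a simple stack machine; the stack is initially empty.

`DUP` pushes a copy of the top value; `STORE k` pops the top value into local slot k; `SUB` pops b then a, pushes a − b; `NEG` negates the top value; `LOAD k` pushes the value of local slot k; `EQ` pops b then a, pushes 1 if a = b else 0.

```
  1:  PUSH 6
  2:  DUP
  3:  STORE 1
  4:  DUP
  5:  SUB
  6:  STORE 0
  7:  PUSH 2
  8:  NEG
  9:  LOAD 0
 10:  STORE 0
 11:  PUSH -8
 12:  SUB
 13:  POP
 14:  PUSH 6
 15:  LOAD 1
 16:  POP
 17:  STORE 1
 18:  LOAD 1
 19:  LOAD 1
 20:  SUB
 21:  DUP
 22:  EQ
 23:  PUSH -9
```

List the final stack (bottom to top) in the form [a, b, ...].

[1, -9]

PUSH 6  : 6
DUP     : 6 6
STORE 1 : 6
DUP     : 6 6
SUB     : 0
STORE 0 : (empty)
PUSH 2  : 2
NEG     : -2
LOAD 0  : -2 0
STORE 0 : -2
PUSH -8 : -2 -8
SUB     : 6
POP     : (empty)
PUSH 6  : 6
LOAD 1  : 6 6
POP     : 6
STORE 1 : (empty)
LOAD 1  : 6
LOAD 1  : 6 6
SUB     : 0
DUP     : 0 0
EQ      : 1
PUSH -9 : 1 -9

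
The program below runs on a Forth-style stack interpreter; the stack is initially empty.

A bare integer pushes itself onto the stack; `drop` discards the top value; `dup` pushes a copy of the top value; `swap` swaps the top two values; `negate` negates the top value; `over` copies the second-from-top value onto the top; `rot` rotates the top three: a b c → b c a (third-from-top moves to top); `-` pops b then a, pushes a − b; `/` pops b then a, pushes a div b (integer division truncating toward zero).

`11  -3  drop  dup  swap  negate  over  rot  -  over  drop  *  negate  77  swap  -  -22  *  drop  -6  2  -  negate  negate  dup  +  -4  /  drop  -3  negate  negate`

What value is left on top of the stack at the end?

11      [11]
-3      [11, -3]
drop    [11]
dup     [11, 11]
swap    [11, 11]
negate  [11, -11]
over    [11, -11, 11]
rot     [-11, 11, 11]
-       [-11, 0]
over    [-11, 0, -11]
drop    [-11, 0]
*       [0]
negate  [0]
77      [0, 77]
swap    [77, 0]
-       [77]
-22     [77, -22]
*       [-1694]
drop    []
-6      [-6]
2       [-6, 2]
-       [-8]
negate  [8]
negate  [-8]
dup     [-8, -8]
+       [-16]
-4      [-16, -4]
/       [4]
drop    []
-3      [-3]
negate  [3]
negate  [-3]

-3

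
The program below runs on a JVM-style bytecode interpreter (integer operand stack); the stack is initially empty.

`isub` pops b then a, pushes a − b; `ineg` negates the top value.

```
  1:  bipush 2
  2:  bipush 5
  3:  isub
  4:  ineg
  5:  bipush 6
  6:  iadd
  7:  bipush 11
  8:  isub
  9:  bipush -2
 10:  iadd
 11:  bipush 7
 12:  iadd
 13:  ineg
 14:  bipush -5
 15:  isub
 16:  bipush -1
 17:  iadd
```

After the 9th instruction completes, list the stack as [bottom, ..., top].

bipush 2  -> 2
bipush 5  -> 2 5
isub      -> -3
ineg      -> 3
bipush 6  -> 3 6
iadd      -> 9
bipush 11 -> 9 11
isub      -> -2
bipush -2 -> -2 -2

[-2, -2]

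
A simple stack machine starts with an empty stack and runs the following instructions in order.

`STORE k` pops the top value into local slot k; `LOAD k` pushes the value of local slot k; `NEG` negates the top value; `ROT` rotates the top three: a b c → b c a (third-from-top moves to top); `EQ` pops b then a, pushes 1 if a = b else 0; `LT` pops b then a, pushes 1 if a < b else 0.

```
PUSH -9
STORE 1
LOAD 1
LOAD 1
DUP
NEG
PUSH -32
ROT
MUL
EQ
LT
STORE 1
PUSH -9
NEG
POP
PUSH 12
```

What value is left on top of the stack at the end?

12

PUSH -9   -9
STORE 1   (empty)
LOAD 1    -9
LOAD 1    -9 -9
DUP       -9 -9 -9
NEG       -9 -9 9
PUSH -32  -9 -9 9 -32
ROT       -9 9 -32 -9
MUL       -9 9 288
EQ        -9 0
LT        1
STORE 1   (empty)
PUSH -9   -9
NEG       9
POP       (empty)
PUSH 12   12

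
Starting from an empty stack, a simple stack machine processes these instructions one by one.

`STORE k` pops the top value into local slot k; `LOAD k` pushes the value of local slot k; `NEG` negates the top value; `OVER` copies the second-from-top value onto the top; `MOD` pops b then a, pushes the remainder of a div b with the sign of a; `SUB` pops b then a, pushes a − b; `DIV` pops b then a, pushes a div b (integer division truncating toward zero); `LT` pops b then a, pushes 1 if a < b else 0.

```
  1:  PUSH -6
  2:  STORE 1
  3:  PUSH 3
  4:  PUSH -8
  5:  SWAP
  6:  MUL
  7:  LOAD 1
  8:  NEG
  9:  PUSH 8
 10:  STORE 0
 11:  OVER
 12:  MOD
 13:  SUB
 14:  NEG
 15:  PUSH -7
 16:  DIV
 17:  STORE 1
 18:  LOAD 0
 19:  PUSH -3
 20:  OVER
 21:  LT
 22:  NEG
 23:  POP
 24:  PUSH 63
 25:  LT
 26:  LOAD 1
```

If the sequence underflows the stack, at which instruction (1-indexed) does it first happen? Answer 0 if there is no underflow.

0

PUSH -6 : [-6]
STORE 1 : []
PUSH 3  : [3]
PUSH -8 : [3, -8]
SWAP    : [-8, 3]
MUL     : [-24]
LOAD 1  : [-24, -6]
NEG     : [-24, 6]
PUSH 8  : [-24, 6, 8]
STORE 0 : [-24, 6]
OVER    : [-24, 6, -24]
MOD     : [-24, 6]
SUB     : [-30]
NEG     : [30]
PUSH -7 : [30, -7]
DIV     : [-4]
STORE 1 : []
LOAD 0  : [8]
PUSH -3 : [8, -3]
OVER    : [8, -3, 8]
LT      : [8, 1]
NEG     : [8, -1]
POP     : [8]
PUSH 63 : [8, 63]
LT      : [1]
LOAD 1  : [1, -4]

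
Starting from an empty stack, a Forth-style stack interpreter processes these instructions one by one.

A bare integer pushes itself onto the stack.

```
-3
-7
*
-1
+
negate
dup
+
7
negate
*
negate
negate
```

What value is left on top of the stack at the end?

-3     → [-3]
-7     → [-3, -7]
*      → [21]
-1     → [21, -1]
+      → [20]
negate → [-20]
dup    → [-20, -20]
+      → [-40]
7      → [-40, 7]
negate → [-40, -7]
*      → [280]
negate → [-280]
negate → [280]

280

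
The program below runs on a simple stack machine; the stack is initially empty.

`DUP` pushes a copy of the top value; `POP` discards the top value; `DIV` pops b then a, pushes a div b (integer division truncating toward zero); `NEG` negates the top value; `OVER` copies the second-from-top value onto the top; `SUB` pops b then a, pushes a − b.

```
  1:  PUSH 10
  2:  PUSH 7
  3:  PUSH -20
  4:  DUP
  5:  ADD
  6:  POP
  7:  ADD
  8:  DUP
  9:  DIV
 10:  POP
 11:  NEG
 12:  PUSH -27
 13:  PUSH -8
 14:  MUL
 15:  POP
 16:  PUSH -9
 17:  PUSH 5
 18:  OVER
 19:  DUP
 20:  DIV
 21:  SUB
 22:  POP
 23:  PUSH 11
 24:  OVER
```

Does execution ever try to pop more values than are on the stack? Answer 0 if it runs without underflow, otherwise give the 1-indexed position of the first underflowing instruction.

11

PUSH 10   [10]
PUSH 7    [10, 7]
PUSH -20  [10, 7, -20]
DUP       [10, 7, -20, -20]
ADD       [10, 7, -40]
POP       [10, 7]
ADD       [17]
DUP       [17, 17]
DIV       [1]
POP       []
NEG  — needs 1 operand, stack has 0 → underflow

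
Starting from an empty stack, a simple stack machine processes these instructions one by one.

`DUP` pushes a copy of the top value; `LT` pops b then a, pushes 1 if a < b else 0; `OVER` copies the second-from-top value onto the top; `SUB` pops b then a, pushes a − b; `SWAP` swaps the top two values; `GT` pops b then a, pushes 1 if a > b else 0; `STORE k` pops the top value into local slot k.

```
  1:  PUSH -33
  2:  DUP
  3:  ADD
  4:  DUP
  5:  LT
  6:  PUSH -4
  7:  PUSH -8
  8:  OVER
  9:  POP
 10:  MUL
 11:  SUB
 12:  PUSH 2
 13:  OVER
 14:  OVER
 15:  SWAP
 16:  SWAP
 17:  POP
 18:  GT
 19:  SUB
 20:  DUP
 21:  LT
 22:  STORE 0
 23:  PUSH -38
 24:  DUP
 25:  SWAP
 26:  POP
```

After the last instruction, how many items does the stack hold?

1

PUSH -33  -33
DUP       -33 -33
ADD       -66
DUP       -66 -66
LT        0
PUSH -4   0 -4
PUSH -8   0 -4 -8
OVER      0 -4 -8 -4
POP       0 -4 -8
MUL       0 32
SUB       -32
PUSH 2    -32 2
OVER      -32 2 -32
OVER      -32 2 -32 2
SWAP      -32 2 2 -32
SWAP      -32 2 -32 2
POP       -32 2 -32
GT        -32 1
SUB       -33
DUP       -33 -33
LT        0
STORE 0   (empty)
PUSH -38  -38
DUP       -38 -38
SWAP      -38 -38
POP       -38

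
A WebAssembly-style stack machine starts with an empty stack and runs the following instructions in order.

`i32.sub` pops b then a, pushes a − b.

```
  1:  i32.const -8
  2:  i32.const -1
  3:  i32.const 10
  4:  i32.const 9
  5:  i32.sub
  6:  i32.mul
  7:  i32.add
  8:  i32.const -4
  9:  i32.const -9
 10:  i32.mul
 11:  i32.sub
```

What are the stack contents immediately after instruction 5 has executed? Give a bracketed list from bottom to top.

i32.const -8  -8
i32.const -1  -8 -1
i32.const 10  -8 -1 10
i32.const 9   -8 -1 10 9
i32.sub       -8 -1 1

[-8, -1, 1]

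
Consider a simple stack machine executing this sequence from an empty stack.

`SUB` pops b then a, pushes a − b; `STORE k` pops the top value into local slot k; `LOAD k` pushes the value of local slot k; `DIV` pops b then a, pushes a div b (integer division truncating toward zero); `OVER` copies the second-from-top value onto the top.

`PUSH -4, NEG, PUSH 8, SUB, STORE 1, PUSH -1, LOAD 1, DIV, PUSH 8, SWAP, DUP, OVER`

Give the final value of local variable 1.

-4

PUSH -4 : -4
NEG     : 4
PUSH 8  : 4 8
SUB     : -4
STORE 1 : (empty)
PUSH -1 : -1
LOAD 1  : -1 -4
DIV     : 0
PUSH 8  : 0 8
SWAP    : 8 0
DUP     : 8 0 0
OVER    : 8 0 0 0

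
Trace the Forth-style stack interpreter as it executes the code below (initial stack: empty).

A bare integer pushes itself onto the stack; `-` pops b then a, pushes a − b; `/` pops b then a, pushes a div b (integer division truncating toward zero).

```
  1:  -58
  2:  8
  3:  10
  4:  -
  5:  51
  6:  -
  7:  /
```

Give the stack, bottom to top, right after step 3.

-58 : [-58]
8   : [-58, 8]
10  : [-58, 8, 10]

[-58, 8, 10]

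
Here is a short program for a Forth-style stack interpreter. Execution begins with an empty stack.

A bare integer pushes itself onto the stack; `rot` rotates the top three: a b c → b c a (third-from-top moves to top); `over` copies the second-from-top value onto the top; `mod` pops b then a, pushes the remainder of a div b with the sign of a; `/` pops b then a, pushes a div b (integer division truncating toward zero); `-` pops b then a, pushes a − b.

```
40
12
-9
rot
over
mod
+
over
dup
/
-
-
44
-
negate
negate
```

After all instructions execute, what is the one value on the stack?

40      [40]
12      [40, 12]
-9      [40, 12, -9]
rot     [12, -9, 40]
over    [12, -9, 40, -9]
mod     [12, -9, 4]
+       [12, -5]
over    [12, -5, 12]
dup     [12, -5, 12, 12]
/       [12, -5, 1]
-       [12, -6]
-       [18]
44      [18, 44]
-       [-26]
negate  [26]
negate  [-26]

-26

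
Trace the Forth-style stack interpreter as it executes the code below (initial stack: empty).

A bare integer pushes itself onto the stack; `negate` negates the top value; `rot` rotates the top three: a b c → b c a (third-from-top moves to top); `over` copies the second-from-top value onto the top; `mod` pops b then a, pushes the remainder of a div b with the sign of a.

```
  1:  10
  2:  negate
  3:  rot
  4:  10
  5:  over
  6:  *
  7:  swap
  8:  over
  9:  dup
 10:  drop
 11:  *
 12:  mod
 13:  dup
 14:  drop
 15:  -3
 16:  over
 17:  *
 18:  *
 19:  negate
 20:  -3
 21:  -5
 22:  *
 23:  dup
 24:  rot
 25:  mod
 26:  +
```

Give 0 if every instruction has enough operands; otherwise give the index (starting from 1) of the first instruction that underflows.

3

10      [10]
negate  [-10]
rot  — needs 3 operands, stack has 1 → underflow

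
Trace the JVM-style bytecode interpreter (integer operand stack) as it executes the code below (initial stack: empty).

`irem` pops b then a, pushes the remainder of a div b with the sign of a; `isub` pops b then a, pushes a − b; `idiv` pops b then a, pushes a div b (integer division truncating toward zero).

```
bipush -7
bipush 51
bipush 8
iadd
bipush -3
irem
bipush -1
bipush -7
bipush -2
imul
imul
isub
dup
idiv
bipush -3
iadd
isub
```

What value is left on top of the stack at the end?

bipush -7 : -7
bipush 51 : -7 51
bipush 8  : -7 51 8
iadd      : -7 59
bipush -3 : -7 59 -3
irem      : -7 2
bipush -1 : -7 2 -1
bipush -7 : -7 2 -1 -7
bipush -2 : -7 2 -1 -7 -2
imul      : -7 2 -1 14
imul      : -7 2 -14
isub      : -7 16
dup       : -7 16 16
idiv      : -7 1
bipush -3 : -7 1 -3
iadd      : -7 -2
isub      : -5

-5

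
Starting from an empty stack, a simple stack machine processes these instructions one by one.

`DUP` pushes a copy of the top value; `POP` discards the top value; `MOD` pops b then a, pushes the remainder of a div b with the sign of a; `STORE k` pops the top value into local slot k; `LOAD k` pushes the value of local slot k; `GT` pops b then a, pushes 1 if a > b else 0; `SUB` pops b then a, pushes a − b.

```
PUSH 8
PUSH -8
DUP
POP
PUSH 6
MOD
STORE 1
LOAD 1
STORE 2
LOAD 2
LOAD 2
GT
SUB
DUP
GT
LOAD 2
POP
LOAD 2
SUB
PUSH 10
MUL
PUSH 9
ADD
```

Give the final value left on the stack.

29

PUSH 8  → [8]
PUSH -8 → [8, -8]
DUP     → [8, -8, -8]
POP     → [8, -8]
PUSH 6  → [8, -8, 6]
MOD     → [8, -2]
STORE 1 → [8]
LOAD 1  → [8, -2]
STORE 2 → [8]
LOAD 2  → [8, -2]
LOAD 2  → [8, -2, -2]
GT      → [8, 0]
SUB     → [8]
DUP     → [8, 8]
GT      → [0]
LOAD 2  → [0, -2]
POP     → [0]
LOAD 2  → [0, -2]
SUB     → [2]
PUSH 10 → [2, 10]
MUL     → [20]
PUSH 9  → [20, 9]
ADD     → [29]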